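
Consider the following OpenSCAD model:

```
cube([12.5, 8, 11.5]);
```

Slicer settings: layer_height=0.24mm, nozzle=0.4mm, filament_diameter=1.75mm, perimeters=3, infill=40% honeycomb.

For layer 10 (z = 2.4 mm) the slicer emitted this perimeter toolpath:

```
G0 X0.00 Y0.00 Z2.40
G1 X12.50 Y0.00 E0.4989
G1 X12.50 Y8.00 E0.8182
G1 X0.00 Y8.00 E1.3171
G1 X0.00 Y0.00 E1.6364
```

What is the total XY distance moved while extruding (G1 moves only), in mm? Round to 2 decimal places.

Sum the Euclidean lengths of each G1 segment: total = 41.00 mm.

41.00 mm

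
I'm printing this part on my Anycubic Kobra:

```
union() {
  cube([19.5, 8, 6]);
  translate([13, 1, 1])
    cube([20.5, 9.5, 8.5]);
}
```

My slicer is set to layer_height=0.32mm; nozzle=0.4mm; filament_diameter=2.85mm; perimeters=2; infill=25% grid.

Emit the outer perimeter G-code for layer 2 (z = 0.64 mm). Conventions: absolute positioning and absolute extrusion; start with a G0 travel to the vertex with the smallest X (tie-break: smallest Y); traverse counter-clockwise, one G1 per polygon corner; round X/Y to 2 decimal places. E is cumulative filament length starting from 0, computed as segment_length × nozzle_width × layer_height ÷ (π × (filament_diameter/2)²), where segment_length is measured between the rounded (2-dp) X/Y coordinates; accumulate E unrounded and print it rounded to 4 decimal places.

At z = 0.64 mm: the cube is present — its section is the full 19.5×8 rectangle; the cube at (13, 1) is not intersected at this z (z outside [1, 9.5]); Taking the union: only the 19.5×8 cube is present, so the union is just that shape — 1 connected region. The outline is a single polygon with 4 vertices. Extrusion per mm of travel: 0.4 × 0.32 / (π × 1.425²) = 0.020065. Accumulating E over each segment gives final E = 1.1036.

G0 X0.00 Y0.00 Z0.64
G1 X19.50 Y0.00 E0.3913
G1 X19.50 Y8.00 E0.5518
G1 X0.00 Y8.00 E0.9430
G1 X0.00 Y0.00 E1.1036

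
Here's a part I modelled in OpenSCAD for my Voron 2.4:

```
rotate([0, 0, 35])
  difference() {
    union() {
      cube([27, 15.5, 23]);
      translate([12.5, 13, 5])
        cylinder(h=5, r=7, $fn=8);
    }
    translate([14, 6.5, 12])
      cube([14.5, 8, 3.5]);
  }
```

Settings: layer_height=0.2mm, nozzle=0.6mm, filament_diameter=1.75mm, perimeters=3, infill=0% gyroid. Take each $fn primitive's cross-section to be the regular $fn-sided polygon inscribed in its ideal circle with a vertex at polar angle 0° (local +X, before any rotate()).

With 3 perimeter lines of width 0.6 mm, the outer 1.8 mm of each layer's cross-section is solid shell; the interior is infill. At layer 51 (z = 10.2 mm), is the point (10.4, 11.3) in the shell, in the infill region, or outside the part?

At z = 10.2 mm: the cube is present — its section is the full 27×15.5 rectangle; the cylinder at (12.5, 13) is absent (z outside [5, 10]); Taking the union: only the 27×15.5 cube is present, so the union is just that shape — 1 connected region; the cube at (14, 6.5) is absent (z outside [12, 15.5]); After the difference (first − rest): none of the subtracted shapes is present at this height, so the result so far is unchanged — 1 connected region; (whole slice rotated 35° about Z — lengths, areas and connectivity unchanged). Overall, the cross-section is a single solid region. Undo the 35° rotation: the query point maps to (15.001, 3.291) in the un-rotated model frame. The nearest boundary edge runs (0.00, 0.00)→(27.00, 0.00); distance from the point to it = 3.29 mm. The point is inside the cross-section and 3.29 mm from the nearest boundary — more than the 1.8 mm shell width (3 × 0.6), so it's in the infill interior.

infill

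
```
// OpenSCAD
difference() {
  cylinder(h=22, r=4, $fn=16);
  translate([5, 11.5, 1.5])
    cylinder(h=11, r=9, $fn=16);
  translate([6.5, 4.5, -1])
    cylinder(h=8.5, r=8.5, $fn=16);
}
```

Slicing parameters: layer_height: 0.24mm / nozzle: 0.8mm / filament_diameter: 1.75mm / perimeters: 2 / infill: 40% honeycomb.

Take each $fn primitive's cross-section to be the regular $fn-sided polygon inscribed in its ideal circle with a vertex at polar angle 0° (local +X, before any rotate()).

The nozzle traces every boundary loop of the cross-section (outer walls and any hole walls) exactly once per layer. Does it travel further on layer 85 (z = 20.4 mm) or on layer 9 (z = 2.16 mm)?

Layer 85 (z = 20.4): the r=4 cylinder gives a regular 16-gon of circumradius 4 (constant along its height) (perimeter = 2·16·4.000·sin(180°/16) = 24.97 mm); the cylinder at (5, 11.5) is absent (z outside [1.5, 12.5]); the cylinder at (6.5, 4.5) does not reach this height (z outside [-1, 7.5]); Subtracting the remaining from the first: none of the subtracted shapes is present at this height, so the r=4 cylinder is unchanged — boundary = 24.97 mm. So its perimeter = 24.97 mm. Layer 9 (z = 2.16): the r=4 cylinder contributes a regular 16-gon of circumradius 4 (perimeter = 2·16·4.000·sin(180°/16) = 24.97 mm); the r=9 cylinder at (5, 11.5) gives a regular 16-gon of circumradius 9 (constant along its height) (perimeter = 2·16·9.000·sin(180°/16) = 56.19 mm); the r=8.5 cylinder at (6.5, 4.5) gives a regular 16-gon of circumradius 8.5 (constant along its height) (perimeter = 2·16·8.500·sin(180°/16) = 53.06 mm); Taking the first minus the rest: starting from the r=4 cylinder, the r=9 cylinder at (5, 11.5) partially overlaps it — only the 0.53 mm² overlap (of its 247.98 mm²) is removed, clipping the outline; the r=8.5 cylinder at (6.5, 4.5) partially overlaps it — only the 25.22 mm² overlap (of its 221.19 mm²) is removed, clipping the outline — boundary = 21.72 mm. So its perimeter = 21.72 mm. Layer 85 is larger (24.97 vs 21.72 mm).

layer 85 (z = 20.4 mm)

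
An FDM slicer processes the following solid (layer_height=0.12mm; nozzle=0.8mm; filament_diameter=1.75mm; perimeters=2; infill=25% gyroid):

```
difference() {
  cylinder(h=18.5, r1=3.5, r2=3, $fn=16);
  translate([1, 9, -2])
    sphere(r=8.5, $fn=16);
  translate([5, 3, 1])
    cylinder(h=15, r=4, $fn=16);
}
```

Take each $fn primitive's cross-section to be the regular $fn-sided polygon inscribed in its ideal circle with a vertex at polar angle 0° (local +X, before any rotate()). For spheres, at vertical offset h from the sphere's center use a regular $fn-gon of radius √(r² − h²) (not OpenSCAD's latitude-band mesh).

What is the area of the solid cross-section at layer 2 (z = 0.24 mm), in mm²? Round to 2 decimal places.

At z = 0.24 mm: the cone: at t=0.013 of its height the radius interpolates to r₁+(r₂−r₁)t = 3.494, giving a regular 16-gon of that circumradius (area = (16/2)·3.494²·sin(360°/16) = 37.36 mm²); the sphere at (1, 9): section is a regular 16-gon, circumradius = √(r²−h²) = √(8.5²−2.24²) = 8.200 (area = (16/2)·8.200²·sin(360°/16) = 205.83 mm²); the cylinder at (5, 3) is absent (z outside [1, 16]); Subtracting the remaining from the first: starting from the cone (37.36 mm²), the r=8.5 sphere at (1, 9) partially overlaps it — only the 10.76 mm² overlap (of its 205.83 mm²) is removed, clipping the outline — area = 26.60 mm². Overall, the cross-section is a single solid region. Net area = 26.60 mm².

26.60 mm²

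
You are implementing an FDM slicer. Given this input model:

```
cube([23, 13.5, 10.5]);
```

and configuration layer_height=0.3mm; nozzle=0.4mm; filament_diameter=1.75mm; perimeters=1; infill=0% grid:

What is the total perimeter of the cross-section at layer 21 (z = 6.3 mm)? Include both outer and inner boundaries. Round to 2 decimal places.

At z = 6.3 mm: the 23×13.5 cube contributes its full rectangle (perimeter 73.00 mm). Overall, the cross-section is a single solid region. Total boundary length (outer) = 73.00 mm.

73.00 mm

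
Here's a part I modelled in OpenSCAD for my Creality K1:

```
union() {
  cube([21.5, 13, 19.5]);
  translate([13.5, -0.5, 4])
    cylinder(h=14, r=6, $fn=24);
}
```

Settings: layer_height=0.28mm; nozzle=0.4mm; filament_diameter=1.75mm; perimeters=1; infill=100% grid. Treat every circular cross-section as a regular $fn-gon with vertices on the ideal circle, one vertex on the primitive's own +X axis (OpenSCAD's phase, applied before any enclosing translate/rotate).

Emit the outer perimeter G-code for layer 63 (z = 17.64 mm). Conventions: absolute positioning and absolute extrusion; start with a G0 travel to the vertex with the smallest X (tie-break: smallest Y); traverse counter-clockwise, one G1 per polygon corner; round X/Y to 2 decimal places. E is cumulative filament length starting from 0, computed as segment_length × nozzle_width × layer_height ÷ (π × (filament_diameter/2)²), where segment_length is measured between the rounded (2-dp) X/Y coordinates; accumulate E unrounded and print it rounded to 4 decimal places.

At z = 17.64 mm: the cube (footprint 21.5×13) is included at this height; the r=6 cylinder at (13.5, -0.5) contributes a regular 24-gon of circumradius 6; Taking the union: the regions partially overlap (shared area 49.94 mm²), so overlapping operands fuse into one piece — 1 connected region. The outline is a single polygon with 19 vertices. Extrusion per mm of travel: 0.4 × 0.28 / (π × 0.875²) = 0.046564. Accumulating E over each segment gives final E = 3.5832.

G0 X0.00 Y0.00 Z17.64
G1 X7.57 Y0.00 E0.3525
G1 X7.50 Y-0.50 E0.3760
G1 X7.70 Y-2.05 E0.4488
G1 X8.30 Y-3.50 E0.5218
G1 X9.26 Y-4.74 E0.5949
G1 X10.50 Y-5.70 E0.6679
G1 X11.95 Y-6.30 E0.7410
G1 X13.50 Y-6.50 E0.8137
G1 X15.05 Y-6.30 E0.8865
G1 X16.50 Y-5.70 E0.9596
G1 X17.74 Y-4.74 E1.0326
G1 X18.70 Y-3.50 E1.1056
G1 X19.30 Y-2.05 E1.1787
G1 X19.50 Y-0.50 E1.2515
G1 X19.43 Y0.00 E1.2750
G1 X21.50 Y0.00 E1.3714
G1 X21.50 Y13.00 E1.9767
G1 X0.00 Y13.00 E2.9778
G1 X0.00 Y0.00 E3.5832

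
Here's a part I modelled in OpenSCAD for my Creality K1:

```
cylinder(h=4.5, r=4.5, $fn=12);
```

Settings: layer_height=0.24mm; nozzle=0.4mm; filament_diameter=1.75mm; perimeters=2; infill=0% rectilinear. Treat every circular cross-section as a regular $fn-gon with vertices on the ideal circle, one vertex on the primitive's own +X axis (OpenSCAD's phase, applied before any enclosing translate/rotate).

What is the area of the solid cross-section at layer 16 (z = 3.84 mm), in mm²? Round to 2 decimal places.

60.75 mm²

At z = 3.84 mm: the cylinder: section is a regular 12-gon, circumradius r=4.5 (area = (12/2)·4.500²·sin(360°/12) = 60.75 mm²). Overall, the cross-section is a single solid region. Net area = 60.75 mm².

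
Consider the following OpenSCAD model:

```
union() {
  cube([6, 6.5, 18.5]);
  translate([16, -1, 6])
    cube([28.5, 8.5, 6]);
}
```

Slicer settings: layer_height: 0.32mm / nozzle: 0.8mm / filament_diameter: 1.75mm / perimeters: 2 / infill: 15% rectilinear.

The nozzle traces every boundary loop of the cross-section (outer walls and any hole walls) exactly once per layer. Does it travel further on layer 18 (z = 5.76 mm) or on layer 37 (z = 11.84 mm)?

layer 37 (z = 11.84 mm)

Layer 18 (z = 5.76): the 6×6.5 cube contributes its full rectangle (perimeter 25.00 mm); the cube at (16, -1) is not intersected at this z (z outside [6, 12]); Taking the union: only the 6×6.5 cube is present, so the union is just that shape — boundary = 25.00 mm. So its perimeter = 25.00 mm. Layer 37 (z = 11.84): the 6×6.5 cube contributes its full rectangle (perimeter 25.00 mm); the cube at (16, -1) is present — its section is the full 28.5×8.5 rectangle (perimeter 74.00 mm); Combining (union): the 2 present regions are separate (no shared area or edge), so areas and boundary lengths simply add and each stays a separate island — boundary = 99.00 mm. So its perimeter = 99.00 mm. Layer 37 is larger (99.00 vs 25.00 mm).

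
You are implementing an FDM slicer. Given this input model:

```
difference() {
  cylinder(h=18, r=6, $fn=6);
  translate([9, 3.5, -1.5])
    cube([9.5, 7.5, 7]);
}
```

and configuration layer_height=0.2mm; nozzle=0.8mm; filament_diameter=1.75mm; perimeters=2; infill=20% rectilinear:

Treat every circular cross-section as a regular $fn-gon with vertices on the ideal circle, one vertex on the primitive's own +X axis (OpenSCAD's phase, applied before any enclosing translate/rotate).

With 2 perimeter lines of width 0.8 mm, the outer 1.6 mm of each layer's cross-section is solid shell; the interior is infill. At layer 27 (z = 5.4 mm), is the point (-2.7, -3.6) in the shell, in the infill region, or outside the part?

shell

At z = 5.4 mm: the cylinder: section is a regular 6-gon, circumradius r=6; the cube at (9, 3.5) (footprint 9.5×7.5) is included at this height; Subtracting the remaining from the first: starting from the r=6 cylinder, the 9.5×7.5 cube at (9, 3.5) misses the remaining region (no effect) — 1 connected region. Overall, the cross-section is a single solid region. The nearest boundary edge runs (-3.00, -5.20)→(-6.00, 0.00); distance from the point to it = 1.06 mm. The point is inside the cross-section, 1.06 mm from the nearest boundary — within the 1.6 mm shell band (2 × 0.8).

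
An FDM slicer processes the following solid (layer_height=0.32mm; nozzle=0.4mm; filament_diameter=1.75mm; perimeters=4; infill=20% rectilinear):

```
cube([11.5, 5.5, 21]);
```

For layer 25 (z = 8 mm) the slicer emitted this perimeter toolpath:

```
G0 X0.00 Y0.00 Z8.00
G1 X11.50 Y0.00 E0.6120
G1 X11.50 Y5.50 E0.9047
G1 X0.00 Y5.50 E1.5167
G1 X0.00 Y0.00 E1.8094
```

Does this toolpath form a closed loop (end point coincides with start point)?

yes

Start point (G0): (0.00, 0.00). End point (last G1): the path returns to the start — closed.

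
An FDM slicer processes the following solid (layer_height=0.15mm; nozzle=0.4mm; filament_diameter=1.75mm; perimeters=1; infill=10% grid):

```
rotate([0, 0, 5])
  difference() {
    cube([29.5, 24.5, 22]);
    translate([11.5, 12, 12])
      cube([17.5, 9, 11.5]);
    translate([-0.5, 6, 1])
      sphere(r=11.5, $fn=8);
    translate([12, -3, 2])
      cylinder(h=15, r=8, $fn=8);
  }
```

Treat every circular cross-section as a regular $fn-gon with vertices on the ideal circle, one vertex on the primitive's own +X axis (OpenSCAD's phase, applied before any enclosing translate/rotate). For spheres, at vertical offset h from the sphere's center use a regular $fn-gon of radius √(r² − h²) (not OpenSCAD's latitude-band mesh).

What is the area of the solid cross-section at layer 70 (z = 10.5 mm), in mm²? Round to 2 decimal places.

At z = 10.5 mm: the cube (footprint 29.5×24.5) is included at this height (area 722.75 mm²); the cube at (11.5, 12) does not reach this height (z outside [12, 23.5]); the sphere at (-0.5, 6): section is a regular 8-gon, circumradius = √(r²−h²) = √(11.5²−9.5²) = 6.481 (area = (8/2)·6.481²·sin(360°/8) = 118.79 mm²); the r=8 cylinder at (12, -3) contributes a regular 8-gon of circumradius 8 (area = (8/2)·8.000²·sin(360°/8) = 181.02 mm²); After the difference (first − rest): starting from the 29.5×24.5 cube (722.75 mm²), the r=11.5 sphere at (-0.5, 6) partially overlaps it — only the 52.93 mm² overlap (of its 118.79 mm²) is removed, clipping the outline; the r=8 cylinder at (12, -3) partially overlaps it — only the 46.24 mm² overlap (of its 181.02 mm²) is removed, clipping the outline — area = 623.58 mm²; (rotated 5° about Z; rotation is an isometry so areas/perimeters/island counts are preserved). Overall, the cross-section is a single solid region. Net area = 623.58 mm².

623.58 mm²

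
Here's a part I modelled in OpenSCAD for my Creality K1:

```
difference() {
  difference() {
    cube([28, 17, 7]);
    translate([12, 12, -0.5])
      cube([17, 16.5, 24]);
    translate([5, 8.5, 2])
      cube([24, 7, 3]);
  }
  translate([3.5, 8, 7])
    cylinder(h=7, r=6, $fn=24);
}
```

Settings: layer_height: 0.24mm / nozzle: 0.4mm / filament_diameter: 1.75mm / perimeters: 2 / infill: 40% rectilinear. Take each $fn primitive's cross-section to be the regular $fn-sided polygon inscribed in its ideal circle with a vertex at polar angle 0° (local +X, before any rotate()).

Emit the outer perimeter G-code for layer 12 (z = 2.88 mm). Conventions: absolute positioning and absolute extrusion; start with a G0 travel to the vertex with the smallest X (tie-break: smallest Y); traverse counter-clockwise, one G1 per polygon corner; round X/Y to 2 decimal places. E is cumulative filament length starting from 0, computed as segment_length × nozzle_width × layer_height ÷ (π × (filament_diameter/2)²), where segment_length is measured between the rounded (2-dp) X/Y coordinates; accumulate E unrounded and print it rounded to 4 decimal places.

G0 X0.00 Y0.00 Z2.88
G1 X28.00 Y0.00 E1.1175
G1 X28.00 Y8.50 E1.4568
G1 X5.00 Y8.50 E2.3748
G1 X5.00 Y15.50 E2.6542
G1 X12.00 Y15.50 E2.9335
G1 X12.00 Y17.00 E2.9934
G1 X0.00 Y17.00 E3.4724
G1 X0.00 Y0.00 E4.1509

At z = 2.88 mm: the cube (footprint 28×17) is included at this height; the cube at (12, 12) (footprint 17×16.5) is included at this height; the cube at (5, 8.5) (footprint 24×7) is included at this height; Subtracting the remaining from the first: starting from the 28×17 cube, the 17×16.5 cube at (12, 12) partially overlaps it — only the 80.00 mm² overlap (of its 280.50 mm²) is removed, clipping the outline; the 24×7 cube at (5, 8.5) partially overlaps it — only the 105.00 mm² overlap (of its 168.00 mm²) is removed, clipping the outline — 1 connected region; the cylinder at (3.5, 8) is absent (z outside [7, 14]); Subtracting the remaining from the first: none of the subtracted shapes is present at this height, so that combined region is unchanged — 1 connected region. The outline is a single polygon with 8 vertices. Extrusion per mm of travel: 0.4 × 0.24 / (π × 0.875²) = 0.039912. Accumulating E over each segment gives final E = 4.1509.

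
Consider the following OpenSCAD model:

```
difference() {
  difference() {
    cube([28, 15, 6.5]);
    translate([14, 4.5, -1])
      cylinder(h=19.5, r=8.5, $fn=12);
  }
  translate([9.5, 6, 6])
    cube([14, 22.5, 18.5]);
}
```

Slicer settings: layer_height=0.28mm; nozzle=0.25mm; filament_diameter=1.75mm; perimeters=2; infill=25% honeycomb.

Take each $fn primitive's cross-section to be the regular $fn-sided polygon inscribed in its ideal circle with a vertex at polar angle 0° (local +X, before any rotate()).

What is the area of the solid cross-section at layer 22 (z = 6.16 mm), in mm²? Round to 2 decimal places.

At z = 6.16 mm: the cube is present — its section is the full 28×15 rectangle (area 420.00 mm²); the cylinder at (14, 4.5): section is a regular 12-gon, circumradius r=8.5 (area = (12/2)·8.500²·sin(360°/12) = 216.75 mm²); Subtracting the remaining from the first: starting from the 28×15 cube (420.00 mm²), the r=8.5 cylinder at (14, 4.5) partially overlaps it — only the 179.40 mm² overlap (of its 216.75 mm²) is removed, clipping the outline — area = 240.60 mm²; the 14×22.5 cube at (9.5, 6) contributes its full rectangle (area 315.00 mm²); Subtracting the remaining from the first: starting from the result so far (240.60 mm²), the 14×22.5 cube at (9.5, 6) partially overlaps it — only the 55.50 mm² overlap (of its 315.00 mm²) is removed, clipping the outline — area = 185.10 mm². Overall, the cross-section has 2 separate islands. Net area = 185.10 mm².

185.10 mm²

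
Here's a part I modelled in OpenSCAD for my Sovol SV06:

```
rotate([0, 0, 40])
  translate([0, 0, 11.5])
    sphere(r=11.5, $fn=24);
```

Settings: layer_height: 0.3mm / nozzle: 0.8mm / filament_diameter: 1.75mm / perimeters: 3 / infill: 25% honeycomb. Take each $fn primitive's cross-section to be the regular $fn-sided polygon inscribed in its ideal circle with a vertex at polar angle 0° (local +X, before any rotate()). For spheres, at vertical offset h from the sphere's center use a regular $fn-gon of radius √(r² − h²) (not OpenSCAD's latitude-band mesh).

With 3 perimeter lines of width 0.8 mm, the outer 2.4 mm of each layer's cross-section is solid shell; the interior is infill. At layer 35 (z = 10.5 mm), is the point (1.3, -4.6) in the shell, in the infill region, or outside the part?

At z = 10.5 mm: the r=11.5 sphere slices to a regular 24-gon of circumradius 11.456 (√(r²−h²) with h=1 from center); (whole slice rotated 40° about Z — lengths, areas and connectivity unchanged). Overall, the cross-section is a single solid region. Undo the 40° rotation: the query point maps to (-1.961, -4.359) in the un-rotated model frame. The nearest boundary edge runs (-5.73, -9.92)→(-2.97, -11.07); distance from the point to it = 6.58 mm. The point is inside the cross-section and 6.58 mm from the nearest boundary — more than the 2.4 mm shell width (3 × 0.8), so it's in the infill interior.

infill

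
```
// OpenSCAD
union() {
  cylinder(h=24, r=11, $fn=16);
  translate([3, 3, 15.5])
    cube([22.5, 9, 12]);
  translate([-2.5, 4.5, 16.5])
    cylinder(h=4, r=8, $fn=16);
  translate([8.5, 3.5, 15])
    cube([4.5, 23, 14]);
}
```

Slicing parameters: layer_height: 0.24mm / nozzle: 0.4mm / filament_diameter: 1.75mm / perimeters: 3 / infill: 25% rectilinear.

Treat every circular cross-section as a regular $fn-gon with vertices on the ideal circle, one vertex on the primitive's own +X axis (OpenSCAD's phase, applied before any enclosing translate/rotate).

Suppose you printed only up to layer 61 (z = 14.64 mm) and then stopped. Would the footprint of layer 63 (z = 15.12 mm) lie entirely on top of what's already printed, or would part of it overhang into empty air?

Compare the two slices. At z = 14.64: the r=11 cylinder gives a regular 16-gon of circumradius 11 (constant along its height) (area = (16/2)·11.000²·sin(360°/16) = 370.44 mm²); the cube at (3, 3) does not reach this height (z outside [15.5, 27.5]); the cylinder at (-2.5, 4.5) is not intersected at this z (z outside [16.5, 20.5]); the cube at (8.5, 3.5) is absent (z outside [15, 29]); Taking the union: only the r=11 cylinder is present, so the union is just that shape — area = 370.44 mm². At z = 15.12: the r=11 cylinder gives a regular 16-gon of circumradius 11 (constant along its height) (area = (16/2)·11.000²·sin(360°/16) = 370.44 mm²); the cube at (3, 3) is not intersected at this z (z outside [15.5, 27.5]); the cylinder at (-2.5, 4.5) does not reach this height (z outside [16.5, 20.5]); the cube at (8.5, 3.5) is present — its section is the full 4.5×23 rectangle (area 103.50 mm²); Taking the union: the regions partially overlap — summed areas 473.94 mm² minus the doubly-counted overlap 3.30 mm² gives 470.64 mm² — area = 470.64 mm². Checking containment: at z = 15.12 the cross-section extends beyond the z = 14.64 cross-section by about 100.20 mm².

part overhangs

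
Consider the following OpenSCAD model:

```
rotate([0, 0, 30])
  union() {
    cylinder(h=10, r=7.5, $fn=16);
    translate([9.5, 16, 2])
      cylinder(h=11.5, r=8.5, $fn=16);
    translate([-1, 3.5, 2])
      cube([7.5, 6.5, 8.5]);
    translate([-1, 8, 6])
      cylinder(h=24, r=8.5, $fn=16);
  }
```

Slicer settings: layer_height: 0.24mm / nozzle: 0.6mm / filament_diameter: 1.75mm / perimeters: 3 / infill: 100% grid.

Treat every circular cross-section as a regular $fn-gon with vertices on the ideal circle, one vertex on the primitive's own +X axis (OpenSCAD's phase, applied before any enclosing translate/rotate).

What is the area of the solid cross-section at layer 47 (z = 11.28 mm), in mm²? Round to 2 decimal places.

At z = 11.28 mm: the cylinder is not intersected at this z (z outside [0, 10]); the cylinder at (9.5, 16): section is a regular 16-gon, circumradius r=8.5 (area = (16/2)·8.500²·sin(360°/16) = 221.19 mm²); the cube at (-1, 3.5) is not intersected at this z (z outside [2, 10.5]); the r=8.5 cylinder at (-1, 8) gives a regular 16-gon of circumradius 8.5 (constant along its height) (area = (16/2)·8.500²·sin(360°/16) = 221.19 mm²); Merging all regions: the regions partially overlap — summed areas 442.38 mm² minus the doubly-counted overlap 25.39 mm² gives 416.99 mm² — area = 416.99 mm²; (whole slice rotated 30° about Z — lengths, areas and connectivity unchanged). Overall, the cross-section is a single solid region. Net area = 416.99 mm².

416.99 mm²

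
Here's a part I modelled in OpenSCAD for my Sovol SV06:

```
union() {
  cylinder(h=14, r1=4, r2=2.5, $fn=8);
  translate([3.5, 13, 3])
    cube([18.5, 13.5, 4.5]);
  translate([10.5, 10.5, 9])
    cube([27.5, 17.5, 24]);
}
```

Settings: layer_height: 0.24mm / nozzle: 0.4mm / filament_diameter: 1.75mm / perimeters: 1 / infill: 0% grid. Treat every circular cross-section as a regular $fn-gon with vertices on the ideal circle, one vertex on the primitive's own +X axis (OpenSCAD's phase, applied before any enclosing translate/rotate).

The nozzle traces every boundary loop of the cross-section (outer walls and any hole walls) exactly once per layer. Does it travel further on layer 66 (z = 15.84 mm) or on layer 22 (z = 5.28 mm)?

Layer 66 (z = 15.84): the cone does not reach this height (z outside [0, 14]); the cube at (3.5, 13) does not reach this height (z outside [3, 7.5]); the cube at (10.5, 10.5) (footprint 27.5×17.5) is included at this height (perimeter 90.00 mm); Merging all regions: only the 27.5×17.5 cube at (10.5, 10.5) is present, so the union is just that shape — boundary = 90.00 mm. So its perimeter = 90.00 mm. Layer 22 (z = 5.28): the cone (r1=4→r2=2.5) has section circumradius 3.434 here — a regular 8-gon (perimeter = 2·8·3.434·sin(180°/8) = 21.03 mm); the 18.5×13.5 cube at (3.5, 13) contributes its full rectangle (perimeter 64.00 mm); the cube at (10.5, 10.5) is absent (z outside [9, 33]); Merging all regions: the 2 present regions are separate (no shared area or edge), so areas and boundary lengths simply add and each stays a separate island — boundary = 85.03 mm. So its perimeter = 85.03 mm. Layer 66 is larger (90.00 vs 85.03 mm).

layer 66 (z = 15.84 mm)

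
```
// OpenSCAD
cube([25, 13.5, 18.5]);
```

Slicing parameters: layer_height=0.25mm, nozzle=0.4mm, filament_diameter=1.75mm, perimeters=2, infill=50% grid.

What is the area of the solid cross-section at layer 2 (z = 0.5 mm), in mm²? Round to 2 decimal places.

At z = 0.5 mm: the 25×13.5 cube contributes its full rectangle (area 337.50 mm²). Overall, the cross-section is a single solid region. Net area = 337.50 mm².

337.50 mm²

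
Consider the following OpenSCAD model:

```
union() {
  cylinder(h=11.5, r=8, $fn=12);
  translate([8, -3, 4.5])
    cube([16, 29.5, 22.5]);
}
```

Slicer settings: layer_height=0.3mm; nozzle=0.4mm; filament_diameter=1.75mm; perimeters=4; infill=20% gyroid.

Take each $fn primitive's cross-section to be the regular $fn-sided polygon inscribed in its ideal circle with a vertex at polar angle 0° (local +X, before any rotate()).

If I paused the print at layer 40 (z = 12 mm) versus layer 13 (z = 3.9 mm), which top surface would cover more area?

layer 40 (z = 12 mm)

Layer 40 (z = 12): the cylinder is absent (z outside [0, 11.5]); the cube at (8, -3) (footprint 16×29.5) is included at this height (area 472.00 mm²); Taking the union: only the 16×29.5 cube at (8, -3) is present, so the union is just that shape — area = 472.00 mm². So its area = 472.00 mm². Layer 13 (z = 3.9): the cylinder: section is a regular 12-gon, circumradius r=8 (area = (12/2)·8.000²·sin(360°/12) = 192.00 mm²); the cube at (8, -3) is not intersected at this z (z outside [4.5, 27]); Merging all regions: only the r=8 cylinder is present, so the union is just that shape — area = 192.00 mm². So its area = 192.00 mm². Layer 40 is larger (472.00 vs 192.00 mm²).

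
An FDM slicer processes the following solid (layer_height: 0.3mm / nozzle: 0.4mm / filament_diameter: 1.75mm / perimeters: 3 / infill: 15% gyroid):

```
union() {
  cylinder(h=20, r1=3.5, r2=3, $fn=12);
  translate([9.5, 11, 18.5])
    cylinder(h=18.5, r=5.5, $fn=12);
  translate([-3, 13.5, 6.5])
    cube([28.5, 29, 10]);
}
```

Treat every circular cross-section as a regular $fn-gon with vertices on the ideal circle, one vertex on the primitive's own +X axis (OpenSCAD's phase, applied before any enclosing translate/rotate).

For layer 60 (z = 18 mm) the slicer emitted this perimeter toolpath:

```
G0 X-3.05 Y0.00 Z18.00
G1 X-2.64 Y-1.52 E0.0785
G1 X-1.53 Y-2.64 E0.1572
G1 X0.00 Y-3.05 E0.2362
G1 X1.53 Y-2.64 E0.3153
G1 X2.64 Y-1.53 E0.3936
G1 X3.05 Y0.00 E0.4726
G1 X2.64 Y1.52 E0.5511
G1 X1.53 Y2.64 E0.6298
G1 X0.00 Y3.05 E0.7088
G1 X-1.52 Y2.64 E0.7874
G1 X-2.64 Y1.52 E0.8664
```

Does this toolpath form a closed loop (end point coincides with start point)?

no

Start point (G0): (-3.05, 0.00). End point (last G1): the path does not return to the start — open.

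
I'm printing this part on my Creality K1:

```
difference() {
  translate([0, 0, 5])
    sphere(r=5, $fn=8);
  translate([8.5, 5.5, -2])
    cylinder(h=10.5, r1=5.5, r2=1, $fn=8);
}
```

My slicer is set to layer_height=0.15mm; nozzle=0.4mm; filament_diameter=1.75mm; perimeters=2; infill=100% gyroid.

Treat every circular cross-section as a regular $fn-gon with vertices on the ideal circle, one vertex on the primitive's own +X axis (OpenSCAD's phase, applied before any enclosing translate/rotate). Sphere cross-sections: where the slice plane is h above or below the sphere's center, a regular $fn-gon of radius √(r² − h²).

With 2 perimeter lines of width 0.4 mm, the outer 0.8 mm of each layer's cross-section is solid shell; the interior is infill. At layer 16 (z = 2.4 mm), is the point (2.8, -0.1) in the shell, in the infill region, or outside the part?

infill

At z = 2.4 mm: the r=5 sphere slices to a regular 8-gon of circumradius 4.271 (√(r²−h²) with h=2.6 from center); the cone at (8.5, 5.5) contributes a regular 8-gon of circumradius 3.614 (interpolated between r1=5.5 and r2=1 at t=0.419); Taking the first minus the rest: starting from the r=5 sphere, the cone at (8.5, 5.5) misses the remaining region (no effect) — 1 connected region. Overall, the cross-section is a single solid region. The nearest boundary edge runs (4.27, 0.00)→(3.02, -3.02); distance from the point to it = 1.32 mm. The point is inside the cross-section and 1.32 mm from the nearest boundary — more than the 0.8 mm shell width (2 × 0.4), so it's in the infill interior.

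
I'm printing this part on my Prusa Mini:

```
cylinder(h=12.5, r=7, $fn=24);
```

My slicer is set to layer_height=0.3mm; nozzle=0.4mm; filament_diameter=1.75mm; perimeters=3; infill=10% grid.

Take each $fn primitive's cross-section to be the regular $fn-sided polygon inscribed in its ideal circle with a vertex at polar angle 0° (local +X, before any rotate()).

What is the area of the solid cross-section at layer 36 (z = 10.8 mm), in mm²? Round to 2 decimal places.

152.19 mm²

At z = 10.8 mm: the r=7 cylinder gives a regular 24-gon of circumradius 7 (constant along its height) (area = (24/2)·7.000²·sin(360°/24) = 152.19 mm²). Overall, the cross-section is a single solid region. Net area = 152.19 mm².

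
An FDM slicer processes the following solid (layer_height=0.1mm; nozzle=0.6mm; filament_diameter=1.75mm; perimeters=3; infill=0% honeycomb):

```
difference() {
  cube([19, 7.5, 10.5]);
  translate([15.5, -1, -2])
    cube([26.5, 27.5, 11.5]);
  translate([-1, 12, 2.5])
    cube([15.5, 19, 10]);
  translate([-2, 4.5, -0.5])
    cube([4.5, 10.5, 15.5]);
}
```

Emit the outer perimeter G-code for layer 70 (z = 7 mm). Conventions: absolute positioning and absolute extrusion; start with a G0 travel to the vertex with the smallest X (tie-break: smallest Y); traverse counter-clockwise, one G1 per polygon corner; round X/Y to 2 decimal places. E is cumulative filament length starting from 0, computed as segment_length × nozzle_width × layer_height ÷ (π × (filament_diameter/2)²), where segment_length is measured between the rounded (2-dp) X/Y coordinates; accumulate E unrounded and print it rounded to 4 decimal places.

At z = 7 mm: the 19×7.5 cube contributes its full rectangle; the 26.5×27.5 cube at (15.5, -1) contributes its full rectangle; the cube at (-1, 12) (footprint 15.5×19) is included at this height; the cube at (-2, 4.5) (footprint 4.5×10.5) is included at this height; After the difference (first − rest): starting from the 19×7.5 cube, the 26.5×27.5 cube at (15.5, -1) partially overlaps it — only the 26.25 mm² overlap (of its 728.75 mm²) is removed, clipping the outline; the 15.5×19 cube at (-1, 12) misses the remaining region (no effect); the 4.5×10.5 cube at (-2, 4.5) partially overlaps it — only the 7.50 mm² overlap (of its 47.25 mm²) is removed, clipping the outline — 1 connected region. The outline is a single polygon with 6 vertices. Extrusion per mm of travel: 0.6 × 0.1 / (π × 0.875²) = 0.024945. Accumulating E over each segment gives final E = 1.1475.

G0 X0.00 Y0.00 Z7.00
G1 X15.50 Y0.00 E0.3866
G1 X15.50 Y7.50 E0.5737
G1 X2.50 Y7.50 E0.8980
G1 X2.50 Y4.50 E0.9729
G1 X0.00 Y4.50 E1.0352
G1 X0.00 Y0.00 E1.1475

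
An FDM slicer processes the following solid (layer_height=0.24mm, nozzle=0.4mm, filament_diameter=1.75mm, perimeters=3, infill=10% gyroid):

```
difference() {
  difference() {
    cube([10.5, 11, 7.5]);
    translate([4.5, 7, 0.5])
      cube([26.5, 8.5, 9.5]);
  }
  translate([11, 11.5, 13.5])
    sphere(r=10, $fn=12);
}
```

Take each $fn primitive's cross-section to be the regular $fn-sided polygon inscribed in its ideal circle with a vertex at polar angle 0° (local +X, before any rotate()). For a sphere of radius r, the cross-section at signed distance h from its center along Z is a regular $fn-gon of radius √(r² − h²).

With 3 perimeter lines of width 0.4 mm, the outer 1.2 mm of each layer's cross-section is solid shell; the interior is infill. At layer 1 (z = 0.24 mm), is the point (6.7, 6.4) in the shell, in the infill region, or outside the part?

At z = 0.24 mm: the 10.5×11 cube contributes its full rectangle; the cube at (4.5, 7) is not intersected at this z (z outside [0.5, 10]); Subtracting the remaining from the first: none of the subtracted shapes is present at this height, so the 10.5×11 cube is unchanged — 1 connected region; the sphere at (11, 11.5) does not reach this height (|z−center|=13.260 > r=10); After the difference (first − rest): none of the subtracted shapes is present at this height, so that combined region is unchanged — 1 connected region. Overall, the cross-section is a single solid region. The nearest boundary edge runs (10.50, 0.00)→(10.50, 11.00); distance from the point to it = 3.80 mm. The point is inside the cross-section and 3.80 mm from the nearest boundary — more than the 1.2 mm shell width (3 × 0.4), so it's in the infill interior.

infill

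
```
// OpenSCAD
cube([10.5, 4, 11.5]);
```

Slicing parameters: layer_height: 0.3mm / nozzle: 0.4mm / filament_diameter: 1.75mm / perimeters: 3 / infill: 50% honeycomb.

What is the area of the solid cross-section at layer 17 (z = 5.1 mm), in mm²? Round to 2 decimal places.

At z = 5.1 mm: the cube is present — its section is the full 10.5×4 rectangle (area 42.00 mm²). Overall, the cross-section is a single solid region. Net area = 42.00 mm².

42.00 mm²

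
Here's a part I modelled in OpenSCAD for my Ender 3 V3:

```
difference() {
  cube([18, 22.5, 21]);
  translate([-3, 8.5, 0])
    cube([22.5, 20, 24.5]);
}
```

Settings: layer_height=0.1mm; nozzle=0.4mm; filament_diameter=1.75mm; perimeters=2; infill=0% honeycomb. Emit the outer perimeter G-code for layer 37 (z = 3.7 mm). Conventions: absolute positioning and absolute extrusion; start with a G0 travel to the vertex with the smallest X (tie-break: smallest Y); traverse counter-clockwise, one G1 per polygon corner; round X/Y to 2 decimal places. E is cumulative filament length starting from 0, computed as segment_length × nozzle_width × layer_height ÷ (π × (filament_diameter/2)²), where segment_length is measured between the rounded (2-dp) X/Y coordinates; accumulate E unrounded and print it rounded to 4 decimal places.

At z = 3.7 mm: the 18×22.5 cube contributes its full rectangle; the cube at (-3, 8.5) (footprint 22.5×20) is included at this height; After the difference (first − rest): starting from the 18×22.5 cube, the 22.5×20 cube at (-3, 8.5) partially overlaps it — only the 252.00 mm² overlap (of its 450.00 mm²) is removed, clipping the outline — 1 connected region. The outline is a single polygon with 4 vertices. Extrusion per mm of travel: 0.4 × 0.1 / (π × 0.875²) = 0.016630. Accumulating E over each segment gives final E = 0.8814.

G0 X0.00 Y0.00 Z3.70
G1 X18.00 Y0.00 E0.2993
G1 X18.00 Y8.50 E0.4407
G1 X0.00 Y8.50 E0.7400
G1 X0.00 Y0.00 E0.8814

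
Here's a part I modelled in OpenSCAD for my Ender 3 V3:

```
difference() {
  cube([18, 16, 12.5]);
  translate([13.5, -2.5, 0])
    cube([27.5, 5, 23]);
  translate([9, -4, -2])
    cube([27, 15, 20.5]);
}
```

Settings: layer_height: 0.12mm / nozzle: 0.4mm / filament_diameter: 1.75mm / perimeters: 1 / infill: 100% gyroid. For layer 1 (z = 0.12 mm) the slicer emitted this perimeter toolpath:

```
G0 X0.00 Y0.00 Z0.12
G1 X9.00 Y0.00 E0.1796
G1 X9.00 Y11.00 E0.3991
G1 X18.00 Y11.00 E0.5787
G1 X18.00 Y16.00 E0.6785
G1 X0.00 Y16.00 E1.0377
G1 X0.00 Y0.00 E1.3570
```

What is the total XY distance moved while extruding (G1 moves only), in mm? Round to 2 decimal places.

Sum the Euclidean lengths of each G1 segment: total = 68.00 mm.

68.00 mm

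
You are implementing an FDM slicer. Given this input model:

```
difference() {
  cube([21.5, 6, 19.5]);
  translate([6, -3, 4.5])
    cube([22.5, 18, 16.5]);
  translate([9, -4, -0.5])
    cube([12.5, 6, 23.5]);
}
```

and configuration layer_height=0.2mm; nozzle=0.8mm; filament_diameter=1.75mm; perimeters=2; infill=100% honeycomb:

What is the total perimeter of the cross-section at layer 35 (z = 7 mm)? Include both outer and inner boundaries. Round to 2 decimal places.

24.00 mm

At z = 7 mm: the 21.5×6 cube contributes its full rectangle (perimeter 55.00 mm); the cube at (6, -3) (footprint 22.5×18) is included at this height (perimeter 81.00 mm); the 12.5×6 cube at (9, -4) contributes its full rectangle (perimeter 37.00 mm); Subtracting the remaining from the first: starting from the 21.5×6 cube, the 22.5×18 cube at (6, -3) partially overlaps it — only the 93.00 mm² overlap (of its 405.00 mm²) is removed, clipping the outline; the 12.5×6 cube at (9, -4) misses the remaining region (no effect) — boundary = 24.00 mm. Overall, the cross-section is a single solid region. Total boundary length (outer) = 24.00 mm.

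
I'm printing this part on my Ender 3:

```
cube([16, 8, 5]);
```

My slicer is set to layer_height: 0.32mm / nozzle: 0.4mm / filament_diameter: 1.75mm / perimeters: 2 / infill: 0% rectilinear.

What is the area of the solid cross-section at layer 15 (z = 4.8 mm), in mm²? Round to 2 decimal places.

At z = 4.8 mm: the cube (footprint 16×8) is included at this height (area 128.00 mm²). Overall, the cross-section is a single solid region. Net area = 128.00 mm².

128.00 mm²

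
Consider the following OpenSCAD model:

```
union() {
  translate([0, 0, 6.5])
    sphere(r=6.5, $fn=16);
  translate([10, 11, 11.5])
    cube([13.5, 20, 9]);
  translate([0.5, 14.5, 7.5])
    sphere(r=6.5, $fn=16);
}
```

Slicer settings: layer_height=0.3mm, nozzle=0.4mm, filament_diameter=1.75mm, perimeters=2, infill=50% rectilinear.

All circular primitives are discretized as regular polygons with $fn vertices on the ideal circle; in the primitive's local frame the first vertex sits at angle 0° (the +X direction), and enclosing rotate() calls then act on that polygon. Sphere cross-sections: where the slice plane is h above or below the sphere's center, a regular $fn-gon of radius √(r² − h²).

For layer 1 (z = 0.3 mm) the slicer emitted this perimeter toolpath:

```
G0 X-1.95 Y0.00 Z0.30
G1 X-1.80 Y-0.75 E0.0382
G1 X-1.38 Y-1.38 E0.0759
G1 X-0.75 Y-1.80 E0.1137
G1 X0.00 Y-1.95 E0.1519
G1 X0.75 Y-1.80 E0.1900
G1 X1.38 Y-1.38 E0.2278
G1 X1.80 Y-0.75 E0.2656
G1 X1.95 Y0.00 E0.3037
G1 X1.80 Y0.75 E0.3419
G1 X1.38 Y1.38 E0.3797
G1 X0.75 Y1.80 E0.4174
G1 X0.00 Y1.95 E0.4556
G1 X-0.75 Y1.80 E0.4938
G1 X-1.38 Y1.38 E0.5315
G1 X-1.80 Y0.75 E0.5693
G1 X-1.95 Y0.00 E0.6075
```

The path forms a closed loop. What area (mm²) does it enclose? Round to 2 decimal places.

Apply the shoelace formula to the sequence of (X, Y) vertices; enclosed area = 11.65 mm².

11.65 mm²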